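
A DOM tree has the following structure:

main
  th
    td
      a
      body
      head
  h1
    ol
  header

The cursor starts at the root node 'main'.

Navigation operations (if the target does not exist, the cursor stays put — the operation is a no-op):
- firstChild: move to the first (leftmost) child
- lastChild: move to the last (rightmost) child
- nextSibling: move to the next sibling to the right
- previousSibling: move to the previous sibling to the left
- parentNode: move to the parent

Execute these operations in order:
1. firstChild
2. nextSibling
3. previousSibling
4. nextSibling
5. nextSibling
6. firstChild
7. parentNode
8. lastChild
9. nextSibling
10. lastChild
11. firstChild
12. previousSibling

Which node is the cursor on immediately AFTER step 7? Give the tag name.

Answer: main

Derivation:
After 1 (firstChild): th
After 2 (nextSibling): h1
After 3 (previousSibling): th
After 4 (nextSibling): h1
After 5 (nextSibling): header
After 6 (firstChild): header (no-op, stayed)
After 7 (parentNode): main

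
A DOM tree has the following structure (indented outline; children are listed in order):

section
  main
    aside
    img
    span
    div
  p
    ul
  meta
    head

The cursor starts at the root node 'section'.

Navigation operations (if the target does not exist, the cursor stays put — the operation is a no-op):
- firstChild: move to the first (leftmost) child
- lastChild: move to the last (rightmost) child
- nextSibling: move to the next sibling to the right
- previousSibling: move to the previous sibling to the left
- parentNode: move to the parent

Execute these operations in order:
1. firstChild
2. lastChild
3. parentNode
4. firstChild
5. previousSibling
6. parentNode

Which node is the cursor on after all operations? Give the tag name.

After 1 (firstChild): main
After 2 (lastChild): div
After 3 (parentNode): main
After 4 (firstChild): aside
After 5 (previousSibling): aside (no-op, stayed)
After 6 (parentNode): main

Answer: main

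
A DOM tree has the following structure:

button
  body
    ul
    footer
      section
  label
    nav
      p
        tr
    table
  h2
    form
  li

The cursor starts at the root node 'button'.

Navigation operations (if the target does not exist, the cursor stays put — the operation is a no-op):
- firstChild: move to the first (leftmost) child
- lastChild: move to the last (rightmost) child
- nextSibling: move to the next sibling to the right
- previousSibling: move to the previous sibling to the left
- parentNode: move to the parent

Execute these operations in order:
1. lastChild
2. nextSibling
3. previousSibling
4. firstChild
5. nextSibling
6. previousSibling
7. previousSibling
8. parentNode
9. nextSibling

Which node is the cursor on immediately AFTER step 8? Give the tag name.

Answer: h2

Derivation:
After 1 (lastChild): li
After 2 (nextSibling): li (no-op, stayed)
After 3 (previousSibling): h2
After 4 (firstChild): form
After 5 (nextSibling): form (no-op, stayed)
After 6 (previousSibling): form (no-op, stayed)
After 7 (previousSibling): form (no-op, stayed)
After 8 (parentNode): h2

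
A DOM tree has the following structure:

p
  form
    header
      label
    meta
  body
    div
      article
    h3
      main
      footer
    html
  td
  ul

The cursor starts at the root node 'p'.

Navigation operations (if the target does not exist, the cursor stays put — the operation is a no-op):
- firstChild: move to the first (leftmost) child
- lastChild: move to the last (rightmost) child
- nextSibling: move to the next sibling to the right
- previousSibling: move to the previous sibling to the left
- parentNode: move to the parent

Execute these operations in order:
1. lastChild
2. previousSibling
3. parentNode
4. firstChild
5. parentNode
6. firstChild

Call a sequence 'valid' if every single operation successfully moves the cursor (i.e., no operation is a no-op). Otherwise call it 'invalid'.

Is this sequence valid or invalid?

After 1 (lastChild): ul
After 2 (previousSibling): td
After 3 (parentNode): p
After 4 (firstChild): form
After 5 (parentNode): p
After 6 (firstChild): form

Answer: valid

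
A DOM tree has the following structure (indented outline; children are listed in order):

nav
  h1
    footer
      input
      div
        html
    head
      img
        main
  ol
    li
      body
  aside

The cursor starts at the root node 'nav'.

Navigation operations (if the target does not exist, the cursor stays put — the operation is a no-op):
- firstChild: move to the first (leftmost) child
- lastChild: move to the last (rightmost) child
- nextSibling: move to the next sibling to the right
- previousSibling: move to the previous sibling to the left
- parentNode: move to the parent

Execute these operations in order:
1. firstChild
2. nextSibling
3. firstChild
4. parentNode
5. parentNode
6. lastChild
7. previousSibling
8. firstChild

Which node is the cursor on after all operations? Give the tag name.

Answer: li

Derivation:
After 1 (firstChild): h1
After 2 (nextSibling): ol
After 3 (firstChild): li
After 4 (parentNode): ol
After 5 (parentNode): nav
After 6 (lastChild): aside
After 7 (previousSibling): ol
After 8 (firstChild): li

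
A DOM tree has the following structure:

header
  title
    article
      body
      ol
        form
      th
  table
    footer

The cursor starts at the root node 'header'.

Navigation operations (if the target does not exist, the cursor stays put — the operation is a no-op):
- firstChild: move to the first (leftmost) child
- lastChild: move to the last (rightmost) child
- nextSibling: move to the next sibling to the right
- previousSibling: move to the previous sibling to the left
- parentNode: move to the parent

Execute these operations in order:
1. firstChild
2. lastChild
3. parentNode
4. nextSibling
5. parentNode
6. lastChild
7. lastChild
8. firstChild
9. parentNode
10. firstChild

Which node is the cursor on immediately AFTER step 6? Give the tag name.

Answer: table

Derivation:
After 1 (firstChild): title
After 2 (lastChild): article
After 3 (parentNode): title
After 4 (nextSibling): table
After 5 (parentNode): header
After 6 (lastChild): table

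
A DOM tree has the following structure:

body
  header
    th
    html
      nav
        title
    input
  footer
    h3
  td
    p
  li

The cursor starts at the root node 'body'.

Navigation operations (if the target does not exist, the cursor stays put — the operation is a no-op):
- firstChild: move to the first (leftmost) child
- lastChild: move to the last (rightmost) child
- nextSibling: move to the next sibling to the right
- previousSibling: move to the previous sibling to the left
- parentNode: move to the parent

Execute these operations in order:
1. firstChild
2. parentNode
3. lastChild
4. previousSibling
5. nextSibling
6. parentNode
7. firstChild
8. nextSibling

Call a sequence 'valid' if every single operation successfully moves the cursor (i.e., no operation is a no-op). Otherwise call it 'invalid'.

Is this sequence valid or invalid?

Answer: valid

Derivation:
After 1 (firstChild): header
After 2 (parentNode): body
After 3 (lastChild): li
After 4 (previousSibling): td
After 5 (nextSibling): li
After 6 (parentNode): body
After 7 (firstChild): header
After 8 (nextSibling): footer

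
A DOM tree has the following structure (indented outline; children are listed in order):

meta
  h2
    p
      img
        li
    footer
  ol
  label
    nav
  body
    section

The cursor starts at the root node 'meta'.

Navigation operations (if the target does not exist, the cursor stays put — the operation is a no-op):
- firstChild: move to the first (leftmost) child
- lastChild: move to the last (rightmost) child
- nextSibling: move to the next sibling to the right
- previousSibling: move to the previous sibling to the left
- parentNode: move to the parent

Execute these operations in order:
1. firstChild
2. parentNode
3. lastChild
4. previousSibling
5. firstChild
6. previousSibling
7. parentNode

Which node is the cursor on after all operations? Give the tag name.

After 1 (firstChild): h2
After 2 (parentNode): meta
After 3 (lastChild): body
After 4 (previousSibling): label
After 5 (firstChild): nav
After 6 (previousSibling): nav (no-op, stayed)
After 7 (parentNode): label

Answer: label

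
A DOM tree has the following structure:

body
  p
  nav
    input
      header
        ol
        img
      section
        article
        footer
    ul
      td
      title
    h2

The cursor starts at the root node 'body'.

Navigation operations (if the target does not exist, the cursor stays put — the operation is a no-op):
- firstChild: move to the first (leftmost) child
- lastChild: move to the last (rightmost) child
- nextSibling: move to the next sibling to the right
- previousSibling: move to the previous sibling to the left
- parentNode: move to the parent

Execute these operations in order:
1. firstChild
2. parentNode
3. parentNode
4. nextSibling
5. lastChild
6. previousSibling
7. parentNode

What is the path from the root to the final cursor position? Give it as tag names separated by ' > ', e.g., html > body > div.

Answer: body

Derivation:
After 1 (firstChild): p
After 2 (parentNode): body
After 3 (parentNode): body (no-op, stayed)
After 4 (nextSibling): body (no-op, stayed)
After 5 (lastChild): nav
After 6 (previousSibling): p
After 7 (parentNode): body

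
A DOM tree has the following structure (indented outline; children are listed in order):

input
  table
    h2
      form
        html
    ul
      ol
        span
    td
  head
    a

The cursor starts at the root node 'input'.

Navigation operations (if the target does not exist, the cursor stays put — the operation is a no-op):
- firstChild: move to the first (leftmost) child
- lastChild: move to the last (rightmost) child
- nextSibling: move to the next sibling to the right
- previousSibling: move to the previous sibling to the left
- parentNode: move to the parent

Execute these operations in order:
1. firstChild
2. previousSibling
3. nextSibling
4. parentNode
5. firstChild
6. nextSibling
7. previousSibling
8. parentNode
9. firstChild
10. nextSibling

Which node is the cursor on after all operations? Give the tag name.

Answer: head

Derivation:
After 1 (firstChild): table
After 2 (previousSibling): table (no-op, stayed)
After 3 (nextSibling): head
After 4 (parentNode): input
After 5 (firstChild): table
After 6 (nextSibling): head
After 7 (previousSibling): table
After 8 (parentNode): input
After 9 (firstChild): table
After 10 (nextSibling): head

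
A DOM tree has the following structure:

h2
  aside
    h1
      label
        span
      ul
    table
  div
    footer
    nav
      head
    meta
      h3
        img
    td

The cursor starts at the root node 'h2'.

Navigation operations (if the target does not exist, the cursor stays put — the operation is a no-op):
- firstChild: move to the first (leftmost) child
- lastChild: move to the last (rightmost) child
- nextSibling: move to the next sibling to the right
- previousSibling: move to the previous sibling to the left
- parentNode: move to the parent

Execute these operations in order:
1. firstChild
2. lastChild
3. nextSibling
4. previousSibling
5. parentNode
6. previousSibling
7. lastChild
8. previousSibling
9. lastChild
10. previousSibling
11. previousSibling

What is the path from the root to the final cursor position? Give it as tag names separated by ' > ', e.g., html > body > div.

After 1 (firstChild): aside
After 2 (lastChild): table
After 3 (nextSibling): table (no-op, stayed)
After 4 (previousSibling): h1
After 5 (parentNode): aside
After 6 (previousSibling): aside (no-op, stayed)
After 7 (lastChild): table
After 8 (previousSibling): h1
After 9 (lastChild): ul
After 10 (previousSibling): label
After 11 (previousSibling): label (no-op, stayed)

Answer: h2 > aside > h1 > label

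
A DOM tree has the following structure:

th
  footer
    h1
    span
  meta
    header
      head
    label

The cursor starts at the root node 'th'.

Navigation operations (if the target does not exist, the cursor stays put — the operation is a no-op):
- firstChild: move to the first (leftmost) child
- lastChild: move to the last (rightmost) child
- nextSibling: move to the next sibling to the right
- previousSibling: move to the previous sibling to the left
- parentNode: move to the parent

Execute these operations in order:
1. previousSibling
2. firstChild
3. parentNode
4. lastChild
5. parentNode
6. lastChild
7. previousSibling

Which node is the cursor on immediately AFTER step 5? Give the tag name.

After 1 (previousSibling): th (no-op, stayed)
After 2 (firstChild): footer
After 3 (parentNode): th
After 4 (lastChild): meta
After 5 (parentNode): th

Answer: th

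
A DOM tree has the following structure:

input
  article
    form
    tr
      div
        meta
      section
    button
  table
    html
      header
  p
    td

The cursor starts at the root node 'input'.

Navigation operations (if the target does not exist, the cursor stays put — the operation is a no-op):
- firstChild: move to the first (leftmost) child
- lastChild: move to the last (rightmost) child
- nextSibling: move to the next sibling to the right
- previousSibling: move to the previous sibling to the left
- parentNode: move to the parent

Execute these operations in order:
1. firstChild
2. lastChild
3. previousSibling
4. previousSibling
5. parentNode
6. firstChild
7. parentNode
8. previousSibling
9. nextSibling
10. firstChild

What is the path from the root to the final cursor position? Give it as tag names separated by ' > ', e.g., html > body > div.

Answer: input > table > html

Derivation:
After 1 (firstChild): article
After 2 (lastChild): button
After 3 (previousSibling): tr
After 4 (previousSibling): form
After 5 (parentNode): article
After 6 (firstChild): form
After 7 (parentNode): article
After 8 (previousSibling): article (no-op, stayed)
After 9 (nextSibling): table
After 10 (firstChild): html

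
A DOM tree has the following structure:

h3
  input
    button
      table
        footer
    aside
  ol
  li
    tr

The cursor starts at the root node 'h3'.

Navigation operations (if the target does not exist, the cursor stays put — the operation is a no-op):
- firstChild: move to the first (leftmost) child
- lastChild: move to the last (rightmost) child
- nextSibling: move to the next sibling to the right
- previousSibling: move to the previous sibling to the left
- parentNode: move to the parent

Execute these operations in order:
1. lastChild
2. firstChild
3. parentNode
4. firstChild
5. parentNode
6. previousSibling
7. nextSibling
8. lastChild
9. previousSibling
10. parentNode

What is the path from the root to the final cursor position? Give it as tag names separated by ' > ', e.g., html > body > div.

After 1 (lastChild): li
After 2 (firstChild): tr
After 3 (parentNode): li
After 4 (firstChild): tr
After 5 (parentNode): li
After 6 (previousSibling): ol
After 7 (nextSibling): li
After 8 (lastChild): tr
After 9 (previousSibling): tr (no-op, stayed)
After 10 (parentNode): li

Answer: h3 > li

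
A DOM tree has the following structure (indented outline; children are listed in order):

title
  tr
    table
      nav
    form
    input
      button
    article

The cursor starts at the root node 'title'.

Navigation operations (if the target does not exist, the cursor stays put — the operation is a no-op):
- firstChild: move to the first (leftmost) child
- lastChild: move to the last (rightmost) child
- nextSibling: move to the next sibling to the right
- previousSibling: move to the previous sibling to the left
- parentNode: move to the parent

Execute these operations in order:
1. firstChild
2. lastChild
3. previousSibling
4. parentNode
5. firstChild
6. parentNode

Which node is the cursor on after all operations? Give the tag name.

Answer: tr

Derivation:
After 1 (firstChild): tr
After 2 (lastChild): article
After 3 (previousSibling): input
After 4 (parentNode): tr
After 5 (firstChild): table
After 6 (parentNode): tr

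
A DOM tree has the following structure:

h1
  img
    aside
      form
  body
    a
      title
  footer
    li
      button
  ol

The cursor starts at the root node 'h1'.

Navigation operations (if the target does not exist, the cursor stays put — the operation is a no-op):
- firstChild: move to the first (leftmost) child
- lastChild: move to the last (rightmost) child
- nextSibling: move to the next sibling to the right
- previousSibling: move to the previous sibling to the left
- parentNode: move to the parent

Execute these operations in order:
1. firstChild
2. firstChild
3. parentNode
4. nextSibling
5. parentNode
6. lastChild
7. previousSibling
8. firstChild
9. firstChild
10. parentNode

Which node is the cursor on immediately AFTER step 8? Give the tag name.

Answer: li

Derivation:
After 1 (firstChild): img
After 2 (firstChild): aside
After 3 (parentNode): img
After 4 (nextSibling): body
After 5 (parentNode): h1
After 6 (lastChild): ol
After 7 (previousSibling): footer
After 8 (firstChild): li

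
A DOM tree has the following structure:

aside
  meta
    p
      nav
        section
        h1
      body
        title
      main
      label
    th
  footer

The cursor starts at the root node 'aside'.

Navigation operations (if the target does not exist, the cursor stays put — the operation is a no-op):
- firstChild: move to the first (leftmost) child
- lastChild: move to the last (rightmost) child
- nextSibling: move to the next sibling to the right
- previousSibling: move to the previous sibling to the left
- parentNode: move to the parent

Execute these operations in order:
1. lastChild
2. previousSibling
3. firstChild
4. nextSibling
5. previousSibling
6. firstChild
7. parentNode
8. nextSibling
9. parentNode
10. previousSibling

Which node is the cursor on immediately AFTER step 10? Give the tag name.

After 1 (lastChild): footer
After 2 (previousSibling): meta
After 3 (firstChild): p
After 4 (nextSibling): th
After 5 (previousSibling): p
After 6 (firstChild): nav
After 7 (parentNode): p
After 8 (nextSibling): th
After 9 (parentNode): meta
After 10 (previousSibling): meta (no-op, stayed)

Answer: meta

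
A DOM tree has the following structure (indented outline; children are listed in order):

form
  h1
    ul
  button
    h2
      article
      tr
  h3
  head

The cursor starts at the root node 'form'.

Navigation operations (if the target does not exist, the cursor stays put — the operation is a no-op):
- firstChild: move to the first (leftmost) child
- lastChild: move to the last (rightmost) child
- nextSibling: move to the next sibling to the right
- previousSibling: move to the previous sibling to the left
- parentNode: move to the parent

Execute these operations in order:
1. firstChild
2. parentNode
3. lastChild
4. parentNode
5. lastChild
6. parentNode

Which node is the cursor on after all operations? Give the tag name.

Answer: form

Derivation:
After 1 (firstChild): h1
After 2 (parentNode): form
After 3 (lastChild): head
After 4 (parentNode): form
After 5 (lastChild): head
After 6 (parentNode): form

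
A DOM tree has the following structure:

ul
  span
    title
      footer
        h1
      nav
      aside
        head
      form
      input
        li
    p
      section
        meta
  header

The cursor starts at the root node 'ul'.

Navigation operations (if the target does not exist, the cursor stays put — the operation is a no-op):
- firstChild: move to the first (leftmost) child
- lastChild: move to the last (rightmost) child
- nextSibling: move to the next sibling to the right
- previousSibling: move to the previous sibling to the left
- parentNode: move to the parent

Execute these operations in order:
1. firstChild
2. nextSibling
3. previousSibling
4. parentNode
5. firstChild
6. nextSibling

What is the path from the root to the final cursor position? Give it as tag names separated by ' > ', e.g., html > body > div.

After 1 (firstChild): span
After 2 (nextSibling): header
After 3 (previousSibling): span
After 4 (parentNode): ul
After 5 (firstChild): span
After 6 (nextSibling): header

Answer: ul > header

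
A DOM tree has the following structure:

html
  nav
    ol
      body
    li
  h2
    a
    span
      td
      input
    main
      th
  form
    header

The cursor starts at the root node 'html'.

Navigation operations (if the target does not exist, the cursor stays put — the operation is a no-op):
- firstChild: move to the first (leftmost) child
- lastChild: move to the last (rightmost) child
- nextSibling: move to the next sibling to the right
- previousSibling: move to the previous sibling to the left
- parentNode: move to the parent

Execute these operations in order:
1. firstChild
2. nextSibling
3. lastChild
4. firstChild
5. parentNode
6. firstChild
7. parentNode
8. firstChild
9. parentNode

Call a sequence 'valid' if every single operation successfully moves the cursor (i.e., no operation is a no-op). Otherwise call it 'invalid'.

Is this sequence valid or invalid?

After 1 (firstChild): nav
After 2 (nextSibling): h2
After 3 (lastChild): main
After 4 (firstChild): th
After 5 (parentNode): main
After 6 (firstChild): th
After 7 (parentNode): main
After 8 (firstChild): th
After 9 (parentNode): main

Answer: valid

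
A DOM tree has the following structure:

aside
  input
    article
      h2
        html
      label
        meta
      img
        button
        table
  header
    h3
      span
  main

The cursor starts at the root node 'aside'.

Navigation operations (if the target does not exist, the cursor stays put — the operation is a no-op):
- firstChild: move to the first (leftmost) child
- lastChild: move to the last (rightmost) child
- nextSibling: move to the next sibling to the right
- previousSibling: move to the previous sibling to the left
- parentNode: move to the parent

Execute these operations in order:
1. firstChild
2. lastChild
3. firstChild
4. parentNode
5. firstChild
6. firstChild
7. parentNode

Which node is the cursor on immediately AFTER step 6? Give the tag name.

Answer: html

Derivation:
After 1 (firstChild): input
After 2 (lastChild): article
After 3 (firstChild): h2
After 4 (parentNode): article
After 5 (firstChild): h2
After 6 (firstChild): html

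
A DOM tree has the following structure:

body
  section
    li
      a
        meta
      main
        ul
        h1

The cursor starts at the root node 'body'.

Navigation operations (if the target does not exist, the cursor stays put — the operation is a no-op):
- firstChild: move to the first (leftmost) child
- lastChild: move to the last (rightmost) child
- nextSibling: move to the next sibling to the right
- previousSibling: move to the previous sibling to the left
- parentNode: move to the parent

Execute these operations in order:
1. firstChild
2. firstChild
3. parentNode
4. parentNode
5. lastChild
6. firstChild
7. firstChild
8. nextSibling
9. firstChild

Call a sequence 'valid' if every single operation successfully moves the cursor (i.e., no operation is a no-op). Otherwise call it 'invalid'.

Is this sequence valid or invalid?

Answer: valid

Derivation:
After 1 (firstChild): section
After 2 (firstChild): li
After 3 (parentNode): section
After 4 (parentNode): body
After 5 (lastChild): section
After 6 (firstChild): li
After 7 (firstChild): a
After 8 (nextSibling): main
After 9 (firstChild): ul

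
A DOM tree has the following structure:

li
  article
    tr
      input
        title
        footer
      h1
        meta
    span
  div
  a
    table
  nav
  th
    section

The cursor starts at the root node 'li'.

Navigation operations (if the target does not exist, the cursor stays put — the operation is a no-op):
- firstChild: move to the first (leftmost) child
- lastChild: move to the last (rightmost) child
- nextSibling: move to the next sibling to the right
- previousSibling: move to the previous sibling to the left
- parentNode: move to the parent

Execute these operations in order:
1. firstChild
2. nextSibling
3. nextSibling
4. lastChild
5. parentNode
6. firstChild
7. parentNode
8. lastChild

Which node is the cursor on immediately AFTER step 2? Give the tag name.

After 1 (firstChild): article
After 2 (nextSibling): div

Answer: div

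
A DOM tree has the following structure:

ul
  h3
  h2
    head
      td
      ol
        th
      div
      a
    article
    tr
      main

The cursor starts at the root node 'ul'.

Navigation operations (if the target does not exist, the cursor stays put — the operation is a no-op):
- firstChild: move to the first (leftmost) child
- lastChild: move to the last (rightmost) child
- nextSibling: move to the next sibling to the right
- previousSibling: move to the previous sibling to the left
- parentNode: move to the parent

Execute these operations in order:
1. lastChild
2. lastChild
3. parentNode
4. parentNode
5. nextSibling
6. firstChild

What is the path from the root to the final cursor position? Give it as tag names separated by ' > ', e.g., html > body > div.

After 1 (lastChild): h2
After 2 (lastChild): tr
After 3 (parentNode): h2
After 4 (parentNode): ul
After 5 (nextSibling): ul (no-op, stayed)
After 6 (firstChild): h3

Answer: ul > h3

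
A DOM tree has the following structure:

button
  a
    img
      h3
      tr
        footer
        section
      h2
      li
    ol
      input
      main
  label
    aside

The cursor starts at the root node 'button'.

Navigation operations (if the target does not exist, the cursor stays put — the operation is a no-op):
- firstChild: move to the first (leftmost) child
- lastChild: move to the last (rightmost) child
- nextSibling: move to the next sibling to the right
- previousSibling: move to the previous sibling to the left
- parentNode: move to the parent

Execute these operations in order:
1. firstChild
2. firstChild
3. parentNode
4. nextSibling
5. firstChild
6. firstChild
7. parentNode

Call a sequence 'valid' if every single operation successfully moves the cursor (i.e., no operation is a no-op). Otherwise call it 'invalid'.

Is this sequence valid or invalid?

Answer: invalid

Derivation:
After 1 (firstChild): a
After 2 (firstChild): img
After 3 (parentNode): a
After 4 (nextSibling): label
After 5 (firstChild): aside
After 6 (firstChild): aside (no-op, stayed)
After 7 (parentNode): label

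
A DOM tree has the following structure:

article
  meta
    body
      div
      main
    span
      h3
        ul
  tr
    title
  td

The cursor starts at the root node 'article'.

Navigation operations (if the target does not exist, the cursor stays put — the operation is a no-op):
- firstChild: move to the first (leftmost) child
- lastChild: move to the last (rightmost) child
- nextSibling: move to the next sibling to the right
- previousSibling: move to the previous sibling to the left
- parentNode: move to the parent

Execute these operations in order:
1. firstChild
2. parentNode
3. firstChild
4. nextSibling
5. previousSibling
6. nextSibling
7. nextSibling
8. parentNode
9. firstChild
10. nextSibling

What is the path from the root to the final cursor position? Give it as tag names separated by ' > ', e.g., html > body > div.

Answer: article > tr

Derivation:
After 1 (firstChild): meta
After 2 (parentNode): article
After 3 (firstChild): meta
After 4 (nextSibling): tr
After 5 (previousSibling): meta
After 6 (nextSibling): tr
After 7 (nextSibling): td
After 8 (parentNode): article
After 9 (firstChild): meta
After 10 (nextSibling): tr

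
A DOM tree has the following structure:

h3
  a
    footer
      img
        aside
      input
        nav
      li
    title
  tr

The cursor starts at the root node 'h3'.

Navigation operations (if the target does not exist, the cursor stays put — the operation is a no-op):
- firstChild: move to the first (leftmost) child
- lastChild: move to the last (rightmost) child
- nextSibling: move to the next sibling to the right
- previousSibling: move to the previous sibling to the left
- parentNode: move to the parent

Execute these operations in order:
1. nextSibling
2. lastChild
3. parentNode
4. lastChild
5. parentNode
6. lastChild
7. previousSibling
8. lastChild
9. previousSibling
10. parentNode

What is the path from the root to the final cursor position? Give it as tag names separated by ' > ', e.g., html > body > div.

After 1 (nextSibling): h3 (no-op, stayed)
After 2 (lastChild): tr
After 3 (parentNode): h3
After 4 (lastChild): tr
After 5 (parentNode): h3
After 6 (lastChild): tr
After 7 (previousSibling): a
After 8 (lastChild): title
After 9 (previousSibling): footer
After 10 (parentNode): a

Answer: h3 > a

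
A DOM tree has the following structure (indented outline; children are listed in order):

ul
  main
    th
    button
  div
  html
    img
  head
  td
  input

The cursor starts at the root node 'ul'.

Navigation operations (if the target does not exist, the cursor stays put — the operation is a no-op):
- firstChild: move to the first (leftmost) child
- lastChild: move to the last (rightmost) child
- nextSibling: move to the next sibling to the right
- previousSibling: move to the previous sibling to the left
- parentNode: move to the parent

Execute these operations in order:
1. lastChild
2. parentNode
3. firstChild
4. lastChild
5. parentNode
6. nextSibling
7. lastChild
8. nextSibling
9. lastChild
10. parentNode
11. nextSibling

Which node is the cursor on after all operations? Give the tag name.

Answer: head

Derivation:
After 1 (lastChild): input
After 2 (parentNode): ul
After 3 (firstChild): main
After 4 (lastChild): button
After 5 (parentNode): main
After 6 (nextSibling): div
After 7 (lastChild): div (no-op, stayed)
After 8 (nextSibling): html
After 9 (lastChild): img
After 10 (parentNode): html
After 11 (nextSibling): head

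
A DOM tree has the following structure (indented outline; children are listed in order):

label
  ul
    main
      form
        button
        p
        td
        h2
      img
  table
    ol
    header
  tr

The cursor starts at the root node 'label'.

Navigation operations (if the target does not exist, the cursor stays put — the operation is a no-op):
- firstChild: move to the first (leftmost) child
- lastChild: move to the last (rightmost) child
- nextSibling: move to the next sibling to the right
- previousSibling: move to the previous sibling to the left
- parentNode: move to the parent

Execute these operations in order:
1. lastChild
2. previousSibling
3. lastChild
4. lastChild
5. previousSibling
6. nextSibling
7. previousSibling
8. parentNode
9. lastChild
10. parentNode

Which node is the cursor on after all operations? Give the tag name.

After 1 (lastChild): tr
After 2 (previousSibling): table
After 3 (lastChild): header
After 4 (lastChild): header (no-op, stayed)
After 5 (previousSibling): ol
After 6 (nextSibling): header
After 7 (previousSibling): ol
After 8 (parentNode): table
After 9 (lastChild): header
After 10 (parentNode): table

Answer: table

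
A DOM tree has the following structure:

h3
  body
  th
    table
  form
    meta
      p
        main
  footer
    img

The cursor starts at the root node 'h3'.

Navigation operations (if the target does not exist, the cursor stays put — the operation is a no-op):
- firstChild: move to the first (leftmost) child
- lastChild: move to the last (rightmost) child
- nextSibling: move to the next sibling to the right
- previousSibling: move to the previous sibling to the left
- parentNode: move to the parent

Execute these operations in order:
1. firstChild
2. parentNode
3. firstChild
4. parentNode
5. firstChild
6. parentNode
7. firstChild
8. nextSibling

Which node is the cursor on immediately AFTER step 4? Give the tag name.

After 1 (firstChild): body
After 2 (parentNode): h3
After 3 (firstChild): body
After 4 (parentNode): h3

Answer: h3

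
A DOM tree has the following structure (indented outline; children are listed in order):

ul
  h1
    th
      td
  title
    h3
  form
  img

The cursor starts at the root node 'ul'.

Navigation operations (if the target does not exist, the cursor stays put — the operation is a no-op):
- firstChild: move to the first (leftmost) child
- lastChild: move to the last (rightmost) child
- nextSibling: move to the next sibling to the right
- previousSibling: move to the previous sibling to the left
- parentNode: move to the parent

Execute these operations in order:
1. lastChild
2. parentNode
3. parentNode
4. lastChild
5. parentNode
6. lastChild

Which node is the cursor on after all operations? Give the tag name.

Answer: img

Derivation:
After 1 (lastChild): img
After 2 (parentNode): ul
After 3 (parentNode): ul (no-op, stayed)
After 4 (lastChild): img
After 5 (parentNode): ul
After 6 (lastChild): img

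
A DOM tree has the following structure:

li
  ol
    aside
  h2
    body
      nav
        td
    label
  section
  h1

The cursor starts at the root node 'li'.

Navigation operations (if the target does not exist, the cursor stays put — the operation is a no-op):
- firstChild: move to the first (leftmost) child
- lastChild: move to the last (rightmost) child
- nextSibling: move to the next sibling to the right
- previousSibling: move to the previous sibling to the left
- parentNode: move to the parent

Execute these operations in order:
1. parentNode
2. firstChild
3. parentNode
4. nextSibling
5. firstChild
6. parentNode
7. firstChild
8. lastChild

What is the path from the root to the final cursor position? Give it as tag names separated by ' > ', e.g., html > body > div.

Answer: li > ol > aside

Derivation:
After 1 (parentNode): li (no-op, stayed)
After 2 (firstChild): ol
After 3 (parentNode): li
After 4 (nextSibling): li (no-op, stayed)
After 5 (firstChild): ol
After 6 (parentNode): li
After 7 (firstChild): ol
After 8 (lastChild): aside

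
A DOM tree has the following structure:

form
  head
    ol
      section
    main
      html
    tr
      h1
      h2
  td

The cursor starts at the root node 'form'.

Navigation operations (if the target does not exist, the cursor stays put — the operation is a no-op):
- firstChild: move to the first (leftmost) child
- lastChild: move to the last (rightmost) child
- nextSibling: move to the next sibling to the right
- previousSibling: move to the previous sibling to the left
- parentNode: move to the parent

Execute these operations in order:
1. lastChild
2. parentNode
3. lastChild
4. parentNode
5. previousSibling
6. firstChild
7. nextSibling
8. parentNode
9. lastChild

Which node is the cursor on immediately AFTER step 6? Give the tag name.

After 1 (lastChild): td
After 2 (parentNode): form
After 3 (lastChild): td
After 4 (parentNode): form
After 5 (previousSibling): form (no-op, stayed)
After 6 (firstChild): head

Answer: head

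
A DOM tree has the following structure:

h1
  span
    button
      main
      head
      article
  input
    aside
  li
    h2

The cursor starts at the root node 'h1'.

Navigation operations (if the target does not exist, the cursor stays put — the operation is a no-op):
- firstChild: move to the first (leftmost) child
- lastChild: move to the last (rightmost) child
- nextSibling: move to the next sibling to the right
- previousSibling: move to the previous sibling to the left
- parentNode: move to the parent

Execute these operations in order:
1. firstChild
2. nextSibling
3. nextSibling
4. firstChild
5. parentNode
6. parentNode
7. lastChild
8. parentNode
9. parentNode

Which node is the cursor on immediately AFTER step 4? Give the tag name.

After 1 (firstChild): span
After 2 (nextSibling): input
After 3 (nextSibling): li
After 4 (firstChild): h2

Answer: h2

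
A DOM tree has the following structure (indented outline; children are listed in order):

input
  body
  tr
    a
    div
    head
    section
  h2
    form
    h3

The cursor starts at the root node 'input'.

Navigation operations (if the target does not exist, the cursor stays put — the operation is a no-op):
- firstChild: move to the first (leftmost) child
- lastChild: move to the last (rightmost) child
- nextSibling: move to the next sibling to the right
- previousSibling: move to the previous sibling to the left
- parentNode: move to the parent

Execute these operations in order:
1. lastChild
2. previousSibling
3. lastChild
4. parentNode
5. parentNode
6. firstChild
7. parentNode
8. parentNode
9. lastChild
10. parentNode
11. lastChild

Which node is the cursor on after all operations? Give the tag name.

Answer: h2

Derivation:
After 1 (lastChild): h2
After 2 (previousSibling): tr
After 3 (lastChild): section
After 4 (parentNode): tr
After 5 (parentNode): input
After 6 (firstChild): body
After 7 (parentNode): input
After 8 (parentNode): input (no-op, stayed)
After 9 (lastChild): h2
After 10 (parentNode): input
After 11 (lastChild): h2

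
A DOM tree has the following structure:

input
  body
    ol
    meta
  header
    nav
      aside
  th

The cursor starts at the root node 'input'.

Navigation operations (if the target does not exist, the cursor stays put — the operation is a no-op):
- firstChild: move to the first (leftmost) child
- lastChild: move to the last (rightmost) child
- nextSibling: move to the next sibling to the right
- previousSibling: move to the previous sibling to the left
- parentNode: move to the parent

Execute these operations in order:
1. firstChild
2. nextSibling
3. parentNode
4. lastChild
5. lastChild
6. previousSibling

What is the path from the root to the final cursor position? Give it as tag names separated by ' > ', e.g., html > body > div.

Answer: input > header

Derivation:
After 1 (firstChild): body
After 2 (nextSibling): header
After 3 (parentNode): input
After 4 (lastChild): th
After 5 (lastChild): th (no-op, stayed)
After 6 (previousSibling): header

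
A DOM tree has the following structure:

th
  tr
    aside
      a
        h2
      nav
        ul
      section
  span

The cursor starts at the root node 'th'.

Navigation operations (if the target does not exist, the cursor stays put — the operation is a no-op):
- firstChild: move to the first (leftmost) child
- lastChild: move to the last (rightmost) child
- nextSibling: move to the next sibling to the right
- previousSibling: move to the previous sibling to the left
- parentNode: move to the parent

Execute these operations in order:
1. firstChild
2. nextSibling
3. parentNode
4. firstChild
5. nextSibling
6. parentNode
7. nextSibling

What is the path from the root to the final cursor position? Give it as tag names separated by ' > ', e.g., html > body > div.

Answer: th

Derivation:
After 1 (firstChild): tr
After 2 (nextSibling): span
After 3 (parentNode): th
After 4 (firstChild): tr
After 5 (nextSibling): span
After 6 (parentNode): th
After 7 (nextSibling): th (no-op, stayed)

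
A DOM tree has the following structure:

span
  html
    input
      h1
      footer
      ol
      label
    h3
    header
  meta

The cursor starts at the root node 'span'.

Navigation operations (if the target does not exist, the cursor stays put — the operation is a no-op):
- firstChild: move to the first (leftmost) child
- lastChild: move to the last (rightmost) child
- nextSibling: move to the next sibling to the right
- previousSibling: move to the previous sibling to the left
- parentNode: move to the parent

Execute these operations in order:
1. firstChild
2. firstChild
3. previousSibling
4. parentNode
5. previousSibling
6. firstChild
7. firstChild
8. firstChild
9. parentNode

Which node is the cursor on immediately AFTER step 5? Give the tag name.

Answer: html

Derivation:
After 1 (firstChild): html
After 2 (firstChild): input
After 3 (previousSibling): input (no-op, stayed)
After 4 (parentNode): html
After 5 (previousSibling): html (no-op, stayed)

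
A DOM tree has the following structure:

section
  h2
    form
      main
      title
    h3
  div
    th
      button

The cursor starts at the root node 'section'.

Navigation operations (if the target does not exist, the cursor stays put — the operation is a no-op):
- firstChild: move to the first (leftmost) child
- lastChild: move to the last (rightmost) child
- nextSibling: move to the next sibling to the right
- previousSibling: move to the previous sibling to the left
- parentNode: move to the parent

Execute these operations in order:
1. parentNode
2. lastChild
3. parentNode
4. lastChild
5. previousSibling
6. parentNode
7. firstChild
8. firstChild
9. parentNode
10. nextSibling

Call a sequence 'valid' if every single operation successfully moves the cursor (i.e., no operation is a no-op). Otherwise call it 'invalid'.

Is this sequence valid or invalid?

After 1 (parentNode): section (no-op, stayed)
After 2 (lastChild): div
After 3 (parentNode): section
After 4 (lastChild): div
After 5 (previousSibling): h2
After 6 (parentNode): section
After 7 (firstChild): h2
After 8 (firstChild): form
After 9 (parentNode): h2
After 10 (nextSibling): div

Answer: invalid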